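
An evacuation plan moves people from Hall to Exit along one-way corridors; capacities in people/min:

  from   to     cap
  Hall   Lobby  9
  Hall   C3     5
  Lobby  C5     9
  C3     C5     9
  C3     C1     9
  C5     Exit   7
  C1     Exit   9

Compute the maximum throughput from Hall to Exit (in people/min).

12

Augment Hall→Lobby→C5→Exit: bottleneck 7, flow now 7.
Augment Hall→C3→C1→Exit: bottleneck 5, flow now 12.
No augmenting path remains; maximum flow = 12.
In the residual graph, reachable from Hall: {Hall, Lobby, C5}.
Min-cut edges: Hall→C3 (5), C5→Exit (7); capacity 5 + 7 = 12.
This cut is saturated, so no flow can exceed 12.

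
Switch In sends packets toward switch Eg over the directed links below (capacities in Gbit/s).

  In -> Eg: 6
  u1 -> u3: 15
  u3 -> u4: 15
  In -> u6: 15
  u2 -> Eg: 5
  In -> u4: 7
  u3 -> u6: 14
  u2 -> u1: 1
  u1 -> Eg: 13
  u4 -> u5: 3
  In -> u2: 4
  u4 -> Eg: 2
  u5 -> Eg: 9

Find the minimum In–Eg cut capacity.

15

Augment In→Eg: bottleneck 6, flow now 6.
Augment In→u2→Eg: bottleneck 4, flow now 10.
Augment In→u4→Eg: bottleneck 2, flow now 12.
Augment In→u4→u5→Eg: bottleneck 3, flow now 15.
No augmenting path remains; maximum flow = 15.
By max-flow min-cut, the minimum cut capacity equals the max flow.
In the residual graph, reachable from In: {In, u4, u6}.
Min-cut edges: In→u2 (4), In→Eg (6), u4→u5 (3), u4→Eg (2); capacity 4 + 6 + 3 + 2 = 15.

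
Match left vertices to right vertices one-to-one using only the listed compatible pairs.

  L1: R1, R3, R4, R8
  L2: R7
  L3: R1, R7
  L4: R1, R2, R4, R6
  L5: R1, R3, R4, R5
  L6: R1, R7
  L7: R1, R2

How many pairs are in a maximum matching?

Unit-capacity flow: source→left, listed edges, right→sink; max matching = max flow.
Augmenting path L1→R1 (+1); matched 1.
Augmenting path L2→R7 (+1); matched 2.
Augmenting path L4→R2 (+1); matched 3.
Augmenting path L5→R3 (+1); matched 4.
Augmenting path L3→R1→L1→R4 (+1); matched 5.
Augmenting path L7→R2→L4→R6 (+1); matched 6.
No augmenting path remains; maximum matching = 6.
König certificate: {L1, L4, L5, L7, R1, R7} is a vertex cover of size 6 (every listed pair touches it), so no matching can be larger.

6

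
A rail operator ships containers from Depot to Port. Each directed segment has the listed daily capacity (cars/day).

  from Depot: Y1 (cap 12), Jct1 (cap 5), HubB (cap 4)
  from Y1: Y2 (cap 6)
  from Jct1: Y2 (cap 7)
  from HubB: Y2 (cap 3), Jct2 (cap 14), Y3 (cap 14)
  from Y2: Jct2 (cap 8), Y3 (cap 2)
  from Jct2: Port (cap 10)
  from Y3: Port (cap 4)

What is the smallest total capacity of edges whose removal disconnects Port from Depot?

Augment Depot→HubB→Jct2→Port: bottleneck 4, flow now 4.
Augment Depot→Y1→Y2→Jct2→Port: bottleneck 6, flow now 10.
Augment Depot→Jct1→Y2→Y3→Port: bottleneck 2, flow now 12.
Augment Depot→Jct1→Y2→Jct2→HubB→Y3→Port: bottleneck 2, flow now 14. (uses reverse residual edge)
No augmenting path remains; maximum flow = 14.
By max-flow min-cut, the minimum cut capacity equals the max flow.
In the residual graph, reachable from Depot: {Depot, Y1, Jct1, Y2}.
Min-cut edges: Depot→HubB (4), Y2→Jct2 (8), Y2→Y3 (2); capacity 4 + 8 + 2 = 14.

14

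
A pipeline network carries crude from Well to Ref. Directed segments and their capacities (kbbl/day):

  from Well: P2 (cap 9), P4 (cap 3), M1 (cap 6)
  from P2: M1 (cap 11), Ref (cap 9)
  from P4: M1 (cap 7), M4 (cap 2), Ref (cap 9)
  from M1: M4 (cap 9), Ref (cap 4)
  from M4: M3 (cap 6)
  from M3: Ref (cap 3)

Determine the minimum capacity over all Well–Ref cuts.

Augment Well→P2→Ref: bottleneck 9, flow now 9.
Augment Well→P4→Ref: bottleneck 3, flow now 12.
Augment Well→M1→Ref: bottleneck 4, flow now 16.
Augment Well→M1→M4→M3→Ref: bottleneck 2, flow now 18.
No augmenting path remains; maximum flow = 18.
By max-flow min-cut, the minimum cut capacity equals the max flow.
In the residual graph, reachable from Well: {Well}.
Min-cut edges: Well→P2 (9), Well→P4 (3), Well→M1 (6); capacity 9 + 3 + 6 = 18.

18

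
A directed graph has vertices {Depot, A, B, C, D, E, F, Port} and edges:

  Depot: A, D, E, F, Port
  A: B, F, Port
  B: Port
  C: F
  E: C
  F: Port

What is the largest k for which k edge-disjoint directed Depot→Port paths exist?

Assign every edge capacity 1; by Menger, the answer equals the max flow.
Path Depot→Port (+1); total 1.
Path Depot→A→Port (+1); total 2.
Path Depot→F→Port (+1); total 3.
No residual Depot→Port path; max flow = 3.
Certifying cut of size 3: {Depot→A, Depot→Port, F→Port}.

3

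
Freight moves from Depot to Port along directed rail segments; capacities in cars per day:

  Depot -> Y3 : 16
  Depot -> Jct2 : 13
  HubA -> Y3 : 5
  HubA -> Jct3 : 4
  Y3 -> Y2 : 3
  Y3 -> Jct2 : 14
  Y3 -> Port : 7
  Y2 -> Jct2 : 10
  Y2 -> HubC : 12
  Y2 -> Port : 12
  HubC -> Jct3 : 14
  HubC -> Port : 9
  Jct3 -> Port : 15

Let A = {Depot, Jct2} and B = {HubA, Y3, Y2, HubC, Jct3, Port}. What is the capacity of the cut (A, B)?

Edges leaving {Depot, Jct2}: Depot→Y3 (16).
Cut capacity = 16 = 16.

16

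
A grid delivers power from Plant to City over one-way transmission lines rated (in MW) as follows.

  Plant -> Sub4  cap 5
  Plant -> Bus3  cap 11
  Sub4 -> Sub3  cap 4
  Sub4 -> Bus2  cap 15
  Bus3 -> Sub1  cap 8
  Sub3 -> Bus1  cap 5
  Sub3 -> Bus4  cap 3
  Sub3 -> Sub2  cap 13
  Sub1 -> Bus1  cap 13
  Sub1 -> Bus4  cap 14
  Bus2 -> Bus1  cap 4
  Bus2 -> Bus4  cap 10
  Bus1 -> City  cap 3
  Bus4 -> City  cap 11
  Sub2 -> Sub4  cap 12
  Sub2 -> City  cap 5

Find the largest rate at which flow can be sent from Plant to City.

Augment Plant→Sub4→Sub3→Bus1→City: bottleneck 3, flow now 3.
Augment Plant→Sub4→Sub3→Bus4→City: bottleneck 1, flow now 4.
Augment Plant→Sub4→Bus2→Bus4→City: bottleneck 1, flow now 5.
Augment Plant→Bus3→Sub1→Bus4→City: bottleneck 8, flow now 13.
No augmenting path remains; maximum flow = 13.
In the residual graph, reachable from Plant: {Plant, Bus3}.
Min-cut edges: Plant→Sub4 (5), Bus3→Sub1 (8); capacity 5 + 8 = 13.
This cut is saturated, so no flow can exceed 13.

13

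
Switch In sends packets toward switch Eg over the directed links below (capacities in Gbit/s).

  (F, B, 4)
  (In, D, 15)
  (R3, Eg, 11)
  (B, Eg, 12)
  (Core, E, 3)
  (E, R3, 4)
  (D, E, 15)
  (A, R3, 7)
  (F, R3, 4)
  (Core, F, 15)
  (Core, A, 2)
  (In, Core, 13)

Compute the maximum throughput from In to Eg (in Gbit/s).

14

Augment In→D→E→R3→Eg: bottleneck 4, flow now 4.
Augment In→Core→A→R3→Eg: bottleneck 2, flow now 6.
Augment In→Core→F→R3→Eg: bottleneck 4, flow now 10.
Augment In→Core→F→B→Eg: bottleneck 4, flow now 14.
No augmenting path remains; maximum flow = 14.
In the residual graph, reachable from In: {In, D, Core, E, F}.
Min-cut edges: Core→A (2), E→R3 (4), F→R3 (4), F→B (4); capacity 2 + 4 + 4 + 4 = 14.
This cut is saturated, so no flow can exceed 14.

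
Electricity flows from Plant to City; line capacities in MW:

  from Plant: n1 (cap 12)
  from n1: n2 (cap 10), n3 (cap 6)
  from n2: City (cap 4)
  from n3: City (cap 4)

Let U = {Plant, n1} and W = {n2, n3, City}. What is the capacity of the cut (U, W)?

Edges leaving {Plant, n1}: n1→n2 (10), n1→n3 (6).
Cut capacity = 10 + 6 = 16.

16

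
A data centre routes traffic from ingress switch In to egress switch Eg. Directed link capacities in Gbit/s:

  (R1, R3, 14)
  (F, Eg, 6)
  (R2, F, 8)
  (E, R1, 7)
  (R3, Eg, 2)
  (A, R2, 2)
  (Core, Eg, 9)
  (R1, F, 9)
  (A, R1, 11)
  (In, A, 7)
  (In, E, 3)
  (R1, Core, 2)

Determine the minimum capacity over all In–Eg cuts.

10

Augment In→A→R2→F→Eg: bottleneck 2, flow now 2.
Augment In→A→R1→F→Eg: bottleneck 4, flow now 6.
Augment In→A→R1→Core→Eg: bottleneck 1, flow now 7.
Augment In→E→R1→Core→Eg: bottleneck 1, flow now 8.
Augment In→E→R1→R3→Eg: bottleneck 2, flow now 10.
No augmenting path remains; maximum flow = 10.
By max-flow min-cut, the minimum cut capacity equals the max flow.
In the residual graph, reachable from In: {In}.
Min-cut edges: In→A (7), In→E (3); capacity 7 + 3 = 10.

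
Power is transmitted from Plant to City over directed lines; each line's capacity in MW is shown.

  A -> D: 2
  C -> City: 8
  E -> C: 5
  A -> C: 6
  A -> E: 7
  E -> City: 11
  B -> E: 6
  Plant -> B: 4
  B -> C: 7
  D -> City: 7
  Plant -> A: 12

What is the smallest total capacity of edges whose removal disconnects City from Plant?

16

Augment Plant→A→C→City: bottleneck 6, flow now 6.
Augment Plant→A→D→City: bottleneck 2, flow now 8.
Augment Plant→A→E→City: bottleneck 4, flow now 12.
Augment Plant→B→C→City: bottleneck 2, flow now 14.
Augment Plant→B→E→City: bottleneck 2, flow now 16.
No augmenting path remains; maximum flow = 16.
By max-flow min-cut, the minimum cut capacity equals the max flow.
In the residual graph, reachable from Plant: {Plant}.
Min-cut edges: Plant→A (12), Plant→B (4); capacity 12 + 4 = 16.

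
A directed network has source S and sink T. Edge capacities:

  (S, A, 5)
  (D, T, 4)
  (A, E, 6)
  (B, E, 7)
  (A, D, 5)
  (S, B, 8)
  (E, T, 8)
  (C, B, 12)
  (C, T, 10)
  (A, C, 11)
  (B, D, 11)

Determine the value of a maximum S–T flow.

13

Augment S→A→C→T: bottleneck 5, flow now 5.
Augment S→B→D→T: bottleneck 4, flow now 9.
Augment S→B→E→T: bottleneck 4, flow now 13.
No augmenting path remains; maximum flow = 13.
In the residual graph, reachable from S: {S}.
Min-cut edges: S→A (5), S→B (8); capacity 5 + 8 = 13.
This cut is saturated, so no flow can exceed 13.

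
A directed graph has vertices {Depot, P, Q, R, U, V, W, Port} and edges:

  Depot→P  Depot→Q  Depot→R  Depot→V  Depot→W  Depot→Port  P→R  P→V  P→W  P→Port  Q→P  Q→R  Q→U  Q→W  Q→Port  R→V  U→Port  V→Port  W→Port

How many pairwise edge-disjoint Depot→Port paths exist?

5

Assign every edge capacity 1; by Menger, the answer equals the max flow.
Path Depot→Port (+1); total 1.
Path Depot→P→Port (+1); total 2.
Path Depot→Q→Port (+1); total 3.
Path Depot→V→Port (+1); total 4.
Path Depot→W→Port (+1); total 5.
No residual Depot→Port path; max flow = 5.
Certifying cut of size 5: {Depot→P, Depot→Port, Depot→Q, Depot→W, V→Port}.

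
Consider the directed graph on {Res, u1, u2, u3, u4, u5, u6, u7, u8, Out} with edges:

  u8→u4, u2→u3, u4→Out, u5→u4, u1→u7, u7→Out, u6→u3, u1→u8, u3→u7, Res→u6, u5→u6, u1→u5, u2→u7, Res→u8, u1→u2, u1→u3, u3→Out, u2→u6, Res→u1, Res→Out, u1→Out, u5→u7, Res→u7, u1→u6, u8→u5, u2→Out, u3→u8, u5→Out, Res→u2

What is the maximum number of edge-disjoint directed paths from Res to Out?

6

Assign every edge capacity 1; by Menger, the answer equals the max flow.
Path Res→Out (+1); total 1.
Path Res→u1→Out (+1); total 2.
Path Res→u2→Out (+1); total 3.
Path Res→u7→Out (+1); total 4.
Path Res→u6→u3→Out (+1); total 5.
Path Res→u8→u4→Out (+1); total 6.
No residual Res→Out path; max flow = 6.
Certifying cut of size 6: {Res→Out, Res→u1, Res→u2, Res→u6, Res→u7, Res→u8}.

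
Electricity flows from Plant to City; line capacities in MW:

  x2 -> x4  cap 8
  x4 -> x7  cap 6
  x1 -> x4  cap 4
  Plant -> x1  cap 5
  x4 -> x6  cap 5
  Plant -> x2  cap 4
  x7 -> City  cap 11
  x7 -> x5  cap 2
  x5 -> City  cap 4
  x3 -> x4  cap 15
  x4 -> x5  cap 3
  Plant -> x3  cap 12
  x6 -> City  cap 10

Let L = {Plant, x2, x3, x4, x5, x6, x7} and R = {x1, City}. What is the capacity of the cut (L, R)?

Edges leaving {Plant, x2, x3, x4, x5, x6, x7}: Plant→x1 (5), x5→City (4), x6→City (10), x7→City (11).
Cut capacity = 5 + 4 + 10 + 11 = 30.

30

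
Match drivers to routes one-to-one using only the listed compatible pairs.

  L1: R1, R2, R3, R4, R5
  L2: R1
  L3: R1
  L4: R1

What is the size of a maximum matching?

2

Unit-capacity flow: source→left, listed edges, right→sink; max matching = max flow.
Augmenting path L1→R1 (+1); matched 1.
Augmenting path L2→R1→L1→R2 (+1); matched 2.
No augmenting path remains; maximum matching = 2.
König certificate: {L1, R1} is a vertex cover of size 2 (every listed pair touches it), so no matching can be larger.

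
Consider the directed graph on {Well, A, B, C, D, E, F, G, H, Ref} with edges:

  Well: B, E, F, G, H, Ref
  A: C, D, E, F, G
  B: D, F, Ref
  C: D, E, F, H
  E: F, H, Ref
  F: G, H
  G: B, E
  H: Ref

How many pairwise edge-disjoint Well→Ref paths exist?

Assign every edge capacity 1; by Menger, the answer equals the max flow.
Path Well→Ref (+1); total 1.
Path Well→B→Ref (+1); total 2.
Path Well→E→Ref (+1); total 3.
Path Well→H→Ref (+1); total 4.
No residual Well→Ref path; max flow = 4.
Certifying cut of size 4: {B→Ref, E→Ref, H→Ref, Well→Ref}.

4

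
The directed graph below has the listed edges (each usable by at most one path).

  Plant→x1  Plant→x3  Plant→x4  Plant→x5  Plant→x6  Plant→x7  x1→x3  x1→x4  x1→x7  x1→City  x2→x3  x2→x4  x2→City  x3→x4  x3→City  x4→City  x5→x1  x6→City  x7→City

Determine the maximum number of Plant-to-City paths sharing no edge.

Assign every edge capacity 1; by Menger, the answer equals the max flow.
Path Plant→x1→City (+1); total 1.
Path Plant→x3→City (+1); total 2.
Path Plant→x4→City (+1); total 3.
Path Plant→x6→City (+1); total 4.
Path Plant→x7→City (+1); total 5.
No residual Plant→City path; max flow = 5.
Certifying cut of size 5: {Plant→x6, x1→City, x3→City, x4→City, x7→City}.

5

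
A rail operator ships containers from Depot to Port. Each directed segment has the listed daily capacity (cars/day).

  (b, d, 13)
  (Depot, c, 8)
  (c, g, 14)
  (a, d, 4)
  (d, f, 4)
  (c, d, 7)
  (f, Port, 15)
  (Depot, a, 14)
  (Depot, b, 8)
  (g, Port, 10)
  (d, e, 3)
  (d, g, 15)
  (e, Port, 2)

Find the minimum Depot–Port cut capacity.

16

Augment Depot→c→g→Port: bottleneck 8, flow now 8.
Augment Depot→a→d→e→Port: bottleneck 2, flow now 10.
Augment Depot→a→d→f→Port: bottleneck 2, flow now 12.
Augment Depot→b→d→f→Port: bottleneck 2, flow now 14.
Augment Depot→b→d→g→Port: bottleneck 2, flow now 16.
No augmenting path remains; maximum flow = 16.
By max-flow min-cut, the minimum cut capacity equals the max flow.
In the residual graph, reachable from Depot: {Depot, a, b, c, d, e, g}.
Min-cut edges: d→f (4), e→Port (2), g→Port (10); capacity 4 + 2 + 10 = 16.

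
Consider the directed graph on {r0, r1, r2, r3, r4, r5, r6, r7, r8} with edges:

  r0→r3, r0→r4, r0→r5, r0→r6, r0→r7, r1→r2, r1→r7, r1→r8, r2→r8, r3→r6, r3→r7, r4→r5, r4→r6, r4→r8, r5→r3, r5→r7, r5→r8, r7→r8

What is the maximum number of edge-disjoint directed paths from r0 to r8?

3

Assign every edge capacity 1; by Menger, the answer equals the max flow.
Path r0→r4→r8 (+1); total 1.
Path r0→r5→r8 (+1); total 2.
Path r0→r7→r8 (+1); total 3.
No residual r0→r8 path; max flow = 3.
Certifying cut of size 3: {r0→r4, r0→r5, r7→r8}.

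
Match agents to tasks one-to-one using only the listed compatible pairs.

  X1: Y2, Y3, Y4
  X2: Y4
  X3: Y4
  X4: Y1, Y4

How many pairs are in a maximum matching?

3

Unit-capacity flow: source→left, listed edges, right→sink; max matching = max flow.
Augmenting path X1→Y2 (+1); matched 1.
Augmenting path X2→Y4 (+1); matched 2.
Augmenting path X4→Y1 (+1); matched 3.
No augmenting path remains; maximum matching = 3.
König certificate: {X1, X4, Y4} is a vertex cover of size 3 (every listed pair touches it), so no matching can be larger.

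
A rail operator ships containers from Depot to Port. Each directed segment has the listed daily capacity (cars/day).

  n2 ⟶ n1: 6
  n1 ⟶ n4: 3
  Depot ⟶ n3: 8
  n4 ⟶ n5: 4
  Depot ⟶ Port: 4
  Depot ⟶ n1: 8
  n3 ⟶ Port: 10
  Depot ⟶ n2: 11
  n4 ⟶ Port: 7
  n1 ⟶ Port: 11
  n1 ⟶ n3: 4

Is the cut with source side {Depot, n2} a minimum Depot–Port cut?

Yes — it is a minimum cut (capacity 26).

Given cut capacity: 8 + 8 + 4 + 6 = 26.
Augment Depot→Port: bottleneck 4, flow now 4.
Augment Depot→n1→Port: bottleneck 8, flow now 12.
Augment Depot→n3→Port: bottleneck 8, flow now 20.
Augment Depot→n2→n1→Port: bottleneck 3, flow now 23.
Augment Depot→n2→n1→n3→Port: bottleneck 2, flow now 25.
Augment Depot→n2→n1→n4→Port: bottleneck 1, flow now 26.
No augmenting path remains; maximum flow = 26.
Cut capacity 26 equals the max flow, so it is a minimum cut.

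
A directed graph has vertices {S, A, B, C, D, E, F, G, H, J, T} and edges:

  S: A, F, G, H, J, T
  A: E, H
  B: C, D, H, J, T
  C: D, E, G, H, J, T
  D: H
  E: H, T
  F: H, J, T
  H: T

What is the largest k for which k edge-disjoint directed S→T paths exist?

4

Assign every edge capacity 1; by Menger, the answer equals the max flow.
Path S→T (+1); total 1.
Path S→F→T (+1); total 2.
Path S→H→T (+1); total 3.
Path S→A→E→T (+1); total 4.
No residual S→T path; max flow = 4.
Certifying cut of size 4: {S→A, S→F, S→H, S→T}.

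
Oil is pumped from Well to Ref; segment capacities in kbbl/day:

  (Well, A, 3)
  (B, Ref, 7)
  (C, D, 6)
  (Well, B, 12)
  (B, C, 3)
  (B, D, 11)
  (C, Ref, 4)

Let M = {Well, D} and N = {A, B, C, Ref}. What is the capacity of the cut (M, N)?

15

Edges leaving {Well, D}: Well→A (3), Well→B (12).
Cut capacity = 3 + 12 = 15.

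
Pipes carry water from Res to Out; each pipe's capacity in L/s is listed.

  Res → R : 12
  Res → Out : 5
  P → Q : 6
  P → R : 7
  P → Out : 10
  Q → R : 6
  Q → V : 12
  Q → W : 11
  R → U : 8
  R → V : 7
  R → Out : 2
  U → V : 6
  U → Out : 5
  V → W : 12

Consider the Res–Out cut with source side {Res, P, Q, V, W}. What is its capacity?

Edges leaving {Res, P, Q, V, W}: Res→R (12), Res→Out (5), P→R (7), P→Out (10), Q→R (6).
Cut capacity = 12 + 5 + 7 + 10 + 6 = 40.

40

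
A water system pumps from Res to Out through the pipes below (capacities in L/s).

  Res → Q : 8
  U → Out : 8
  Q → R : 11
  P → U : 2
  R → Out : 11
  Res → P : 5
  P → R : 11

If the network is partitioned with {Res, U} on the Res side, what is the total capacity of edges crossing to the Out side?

21

Edges leaving {Res, U}: Res→P (5), Res→Q (8), U→Out (8).
Cut capacity = 5 + 8 + 8 = 21.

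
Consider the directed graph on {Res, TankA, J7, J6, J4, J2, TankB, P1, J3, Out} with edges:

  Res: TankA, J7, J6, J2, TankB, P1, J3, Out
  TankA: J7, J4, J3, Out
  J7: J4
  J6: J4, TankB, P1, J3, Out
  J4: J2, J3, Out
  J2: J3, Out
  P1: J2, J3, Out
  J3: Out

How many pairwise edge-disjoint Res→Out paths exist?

7

Assign every edge capacity 1; by Menger, the answer equals the max flow.
Path Res→Out (+1); total 1.
Path Res→TankA→Out (+1); total 2.
Path Res→J6→Out (+1); total 3.
Path Res→J2→Out (+1); total 4.
Path Res→P1→Out (+1); total 5.
Path Res→J3→Out (+1); total 6.
Path Res→J7→J4→Out (+1); total 7.
No residual Res→Out path; max flow = 7.
Certifying cut of size 7: {Res→J2, Res→J3, Res→J6, Res→J7, Res→Out, Res→P1, Res→TankA}.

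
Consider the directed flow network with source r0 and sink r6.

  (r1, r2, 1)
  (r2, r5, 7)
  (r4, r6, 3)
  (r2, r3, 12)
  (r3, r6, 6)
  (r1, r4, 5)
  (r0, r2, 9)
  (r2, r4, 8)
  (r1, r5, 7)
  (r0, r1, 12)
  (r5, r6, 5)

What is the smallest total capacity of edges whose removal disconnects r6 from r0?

14

Augment r0→r1→r4→r6: bottleneck 3, flow now 3.
Augment r0→r1→r5→r6: bottleneck 5, flow now 8.
Augment r0→r2→r3→r6: bottleneck 6, flow now 14.
No augmenting path remains; maximum flow = 14.
By max-flow min-cut, the minimum cut capacity equals the max flow.
In the residual graph, reachable from r0: {r0, r1, r2, r3, r4, r5}.
Min-cut edges: r3→r6 (6), r4→r6 (3), r5→r6 (5); capacity 6 + 3 + 5 = 14.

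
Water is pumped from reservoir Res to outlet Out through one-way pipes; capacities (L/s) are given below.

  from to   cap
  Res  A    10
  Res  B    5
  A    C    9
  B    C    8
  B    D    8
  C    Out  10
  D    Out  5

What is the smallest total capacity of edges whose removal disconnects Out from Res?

Augment Res→A→C→Out: bottleneck 9, flow now 9.
Augment Res→B→C→Out: bottleneck 1, flow now 10.
Augment Res→B→D→Out: bottleneck 4, flow now 14.
No augmenting path remains; maximum flow = 14.
By max-flow min-cut, the minimum cut capacity equals the max flow.
In the residual graph, reachable from Res: {Res, A}.
Min-cut edges: Res→B (5), A→C (9); capacity 5 + 9 = 14.

14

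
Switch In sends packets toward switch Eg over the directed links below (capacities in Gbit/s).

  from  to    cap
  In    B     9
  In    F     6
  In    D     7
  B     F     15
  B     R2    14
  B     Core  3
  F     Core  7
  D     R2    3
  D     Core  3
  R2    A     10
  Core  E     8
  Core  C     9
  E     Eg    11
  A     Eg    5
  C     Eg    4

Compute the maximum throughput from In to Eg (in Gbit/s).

Augment In→B→R2→A→Eg: bottleneck 5, flow now 5.
Augment In→B→Core→E→Eg: bottleneck 3, flow now 8.
Augment In→F→Core→E→Eg: bottleneck 5, flow now 13.
Augment In→F→Core→C→Eg: bottleneck 1, flow now 14.
Augment In→D→Core→C→Eg: bottleneck 3, flow now 17.
No augmenting path remains; maximum flow = 17.
In the residual graph, reachable from In: {In, B, F, D, R2, Core, A, C}.
Min-cut edges: Core→E (8), A→Eg (5), C→Eg (4); capacity 8 + 5 + 4 = 17.
This cut is saturated, so no flow can exceed 17.

17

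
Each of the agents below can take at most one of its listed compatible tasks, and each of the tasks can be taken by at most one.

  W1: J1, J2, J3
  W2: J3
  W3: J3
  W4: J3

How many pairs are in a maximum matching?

Unit-capacity flow: source→left, listed edges, right→sink; max matching = max flow.
Augmenting path W1→J1 (+1); matched 1.
Augmenting path W2→J3 (+1); matched 2.
No augmenting path remains; maximum matching = 2.
König certificate: {W1, J3} is a vertex cover of size 2 (every listed pair touches it), so no matching can be larger.

2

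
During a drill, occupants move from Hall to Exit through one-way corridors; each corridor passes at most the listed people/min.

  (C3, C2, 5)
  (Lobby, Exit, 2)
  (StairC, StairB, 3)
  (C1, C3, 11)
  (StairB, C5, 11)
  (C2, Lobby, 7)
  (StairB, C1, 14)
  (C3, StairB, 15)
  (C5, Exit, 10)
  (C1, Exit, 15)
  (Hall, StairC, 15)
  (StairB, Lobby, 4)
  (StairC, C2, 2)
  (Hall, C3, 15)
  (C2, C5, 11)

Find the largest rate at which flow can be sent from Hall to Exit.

20

Augment Hall→StairC→C2→Lobby→Exit: bottleneck 2, flow now 2.
Augment Hall→StairC→StairB→C1→Exit: bottleneck 3, flow now 5.
Augment Hall→C3→C2→C5→Exit: bottleneck 5, flow now 10.
Augment Hall→C3→StairB→C1→Exit: bottleneck 10, flow now 20.
No augmenting path remains; maximum flow = 20.
In the residual graph, reachable from Hall: {Hall, StairC}.
Min-cut edges: Hall→C3 (15), StairC→C2 (2), StairC→StairB (3); capacity 15 + 2 + 3 = 20.
This cut is saturated, so no flow can exceed 20.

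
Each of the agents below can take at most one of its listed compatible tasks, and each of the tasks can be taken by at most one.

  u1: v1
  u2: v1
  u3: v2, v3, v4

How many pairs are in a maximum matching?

Unit-capacity flow: source→left, listed edges, right→sink; max matching = max flow.
Augmenting path u1→v1 (+1); matched 1.
Augmenting path u3→v2 (+1); matched 2.
No augmenting path remains; maximum matching = 2.
König certificate: {u3, v1} is a vertex cover of size 2 (every listed pair touches it), so no matching can be larger.

2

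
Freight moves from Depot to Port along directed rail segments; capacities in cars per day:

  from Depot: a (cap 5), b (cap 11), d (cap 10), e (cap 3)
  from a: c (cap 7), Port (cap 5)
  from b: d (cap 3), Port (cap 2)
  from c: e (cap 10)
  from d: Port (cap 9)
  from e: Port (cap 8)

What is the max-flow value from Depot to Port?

Augment Depot→a→Port: bottleneck 5, flow now 5.
Augment Depot→b→Port: bottleneck 2, flow now 7.
Augment Depot→d→Port: bottleneck 9, flow now 16.
Augment Depot→e→Port: bottleneck 3, flow now 19.
No augmenting path remains; maximum flow = 19.
In the residual graph, reachable from Depot: {Depot, b, d}.
Min-cut edges: Depot→a (5), Depot→e (3), b→Port (2), d→Port (9); capacity 5 + 3 + 2 + 9 = 19.
This cut is saturated, so no flow can exceed 19.

19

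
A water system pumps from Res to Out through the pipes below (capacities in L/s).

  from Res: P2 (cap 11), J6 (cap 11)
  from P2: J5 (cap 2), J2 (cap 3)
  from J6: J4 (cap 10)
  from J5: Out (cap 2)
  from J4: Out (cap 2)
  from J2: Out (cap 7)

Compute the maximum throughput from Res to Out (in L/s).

7

Augment Res→P2→J5→Out: bottleneck 2, flow now 2.
Augment Res→P2→J2→Out: bottleneck 3, flow now 5.
Augment Res→J6→J4→Out: bottleneck 2, flow now 7.
No augmenting path remains; maximum flow = 7.
In the residual graph, reachable from Res: {Res, P2, J6, J4}.
Min-cut edges: P2→J5 (2), P2→J2 (3), J4→Out (2); capacity 2 + 3 + 2 = 7.
This cut is saturated, so no flow can exceed 7.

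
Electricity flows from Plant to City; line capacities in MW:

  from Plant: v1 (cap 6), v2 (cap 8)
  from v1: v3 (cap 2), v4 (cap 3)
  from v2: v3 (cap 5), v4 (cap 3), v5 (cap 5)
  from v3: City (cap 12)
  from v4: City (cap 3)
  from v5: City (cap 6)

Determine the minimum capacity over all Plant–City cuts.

13

Augment Plant→v1→v3→City: bottleneck 2, flow now 2.
Augment Plant→v1→v4→City: bottleneck 3, flow now 5.
Augment Plant→v2→v3→City: bottleneck 5, flow now 10.
Augment Plant→v2→v5→City: bottleneck 3, flow now 13.
No augmenting path remains; maximum flow = 13.
By max-flow min-cut, the minimum cut capacity equals the max flow.
In the residual graph, reachable from Plant: {Plant, v1}.
Min-cut edges: Plant→v2 (8), v1→v3 (2), v1→v4 (3); capacity 8 + 2 + 3 = 13.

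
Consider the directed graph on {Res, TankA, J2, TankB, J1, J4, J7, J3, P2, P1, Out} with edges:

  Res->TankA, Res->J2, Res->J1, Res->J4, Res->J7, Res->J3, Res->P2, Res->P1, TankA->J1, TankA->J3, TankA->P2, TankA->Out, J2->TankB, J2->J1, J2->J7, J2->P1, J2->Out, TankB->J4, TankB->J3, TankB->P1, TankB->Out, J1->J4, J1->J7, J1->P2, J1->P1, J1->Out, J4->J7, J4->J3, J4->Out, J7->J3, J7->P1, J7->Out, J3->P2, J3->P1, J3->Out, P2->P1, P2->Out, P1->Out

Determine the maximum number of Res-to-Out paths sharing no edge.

Assign every edge capacity 1; by Menger, the answer equals the max flow.
Path Res→TankA→Out (+1); total 1.
Path Res→J2→Out (+1); total 2.
Path Res→J1→Out (+1); total 3.
Path Res→J4→Out (+1); total 4.
Path Res→J7→Out (+1); total 5.
Path Res→J3→Out (+1); total 6.
Path Res→P2→Out (+1); total 7.
Path Res→P1→Out (+1); total 8.
No residual Res→Out path; max flow = 8.
Certifying cut of size 8: {Res→J1, Res→J2, Res→J3, Res→J4, Res→J7, Res→P1, Res→P2, Res→TankA}.

8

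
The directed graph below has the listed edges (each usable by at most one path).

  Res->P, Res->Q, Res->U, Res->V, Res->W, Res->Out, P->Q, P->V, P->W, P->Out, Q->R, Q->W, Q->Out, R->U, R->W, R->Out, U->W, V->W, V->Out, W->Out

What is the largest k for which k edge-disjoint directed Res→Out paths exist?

5

Assign every edge capacity 1; by Menger, the answer equals the max flow.
Path Res→Out (+1); total 1.
Path Res→P→Out (+1); total 2.
Path Res→Q→Out (+1); total 3.
Path Res→V→Out (+1); total 4.
Path Res→W→Out (+1); total 5.
No residual Res→Out path; max flow = 5.
Certifying cut of size 5: {Res→Out, Res→P, Res→Q, Res→V, W→Out}.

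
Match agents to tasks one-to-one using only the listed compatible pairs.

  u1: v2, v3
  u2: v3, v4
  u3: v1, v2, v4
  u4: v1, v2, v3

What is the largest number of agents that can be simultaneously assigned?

Unit-capacity flow: source→left, listed edges, right→sink; max matching = max flow.
Augmenting path u1→v2 (+1); matched 1.
Augmenting path u2→v3 (+1); matched 2.
Augmenting path u3→v1 (+1); matched 3.
Augmenting path u4→v1→u3→v4 (+1); matched 4.
No augmenting path remains; maximum matching = 4.
König certificate: {u1, u2, u3, u4} is a vertex cover of size 4 (every listed pair touches it), so no matching can be larger.

4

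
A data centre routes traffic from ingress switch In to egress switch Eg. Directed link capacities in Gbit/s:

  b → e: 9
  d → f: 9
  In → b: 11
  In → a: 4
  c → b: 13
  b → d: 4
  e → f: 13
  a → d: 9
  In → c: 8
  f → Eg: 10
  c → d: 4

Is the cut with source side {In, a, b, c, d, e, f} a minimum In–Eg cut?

Yes — it is a minimum cut (capacity 10).

Given cut capacity: 10 = 10.
Augment In→a→d→f→Eg: bottleneck 4, flow now 4.
Augment In→b→d→f→Eg: bottleneck 4, flow now 8.
Augment In→b→e→f→Eg: bottleneck 2, flow now 10.
No augmenting path remains; maximum flow = 10.
Cut capacity 10 equals the max flow, so it is a minimum cut.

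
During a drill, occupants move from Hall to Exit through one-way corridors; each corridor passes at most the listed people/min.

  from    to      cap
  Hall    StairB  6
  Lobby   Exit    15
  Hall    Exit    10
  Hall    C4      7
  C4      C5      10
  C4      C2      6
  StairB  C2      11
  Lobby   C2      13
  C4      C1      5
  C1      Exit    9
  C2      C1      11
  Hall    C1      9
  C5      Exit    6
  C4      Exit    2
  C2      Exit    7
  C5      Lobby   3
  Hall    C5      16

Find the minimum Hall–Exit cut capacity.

Augment Hall→Exit: bottleneck 10, flow now 10.
Augment Hall→C4→Exit: bottleneck 2, flow now 12.
Augment Hall→C5→Exit: bottleneck 6, flow now 18.
Augment Hall→C1→Exit: bottleneck 9, flow now 27.
Augment Hall→C4→C2→Exit: bottleneck 5, flow now 32.
Augment Hall→C5→Lobby→Exit: bottleneck 3, flow now 35.
Augment Hall→StairB→C2→Exit: bottleneck 2, flow now 37.
No augmenting path remains; maximum flow = 37.
By max-flow min-cut, the minimum cut capacity equals the max flow.
In the residual graph, reachable from Hall: {Hall, C4, C5, StairB, C2, C1}.
Min-cut edges: Hall→Exit (10), C4→Exit (2), C5→Lobby (3), C5→Exit (6), C2→Exit (7), C1→Exit (9); capacity 10 + 2 + 3 + 6 + 7 + 9 = 37.

37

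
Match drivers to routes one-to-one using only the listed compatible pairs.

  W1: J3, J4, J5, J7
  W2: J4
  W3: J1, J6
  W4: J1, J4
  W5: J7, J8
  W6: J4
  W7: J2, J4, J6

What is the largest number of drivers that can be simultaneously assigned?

Unit-capacity flow: source→left, listed edges, right→sink; max matching = max flow.
Augmenting path W1→J3 (+1); matched 1.
Augmenting path W2→J4 (+1); matched 2.
Augmenting path W3→J1 (+1); matched 3.
Augmenting path W5→J7 (+1); matched 4.
Augmenting path W7→J2 (+1); matched 5.
Augmenting path W4→J1→W3→J6 (+1); matched 6.
No augmenting path remains; maximum matching = 6.
König certificate: {W1, W3, W4, W5, W7, J4} is a vertex cover of size 6 (every listed pair touches it), so no matching can be larger.

6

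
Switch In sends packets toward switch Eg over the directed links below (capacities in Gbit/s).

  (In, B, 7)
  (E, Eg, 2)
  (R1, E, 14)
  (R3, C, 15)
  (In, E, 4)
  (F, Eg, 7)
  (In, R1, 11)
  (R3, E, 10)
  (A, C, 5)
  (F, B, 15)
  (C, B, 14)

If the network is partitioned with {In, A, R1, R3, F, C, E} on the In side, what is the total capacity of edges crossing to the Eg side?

Edges leaving {In, A, R1, R3, F, C, E}: In→B (7), F→B (15), F→Eg (7), C→B (14), E→Eg (2).
Cut capacity = 7 + 15 + 7 + 14 + 2 = 45.

45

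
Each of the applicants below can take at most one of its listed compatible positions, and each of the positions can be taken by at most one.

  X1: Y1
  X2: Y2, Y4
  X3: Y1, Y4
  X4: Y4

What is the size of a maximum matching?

3

Unit-capacity flow: source→left, listed edges, right→sink; max matching = max flow.
Augmenting path X1→Y1 (+1); matched 1.
Augmenting path X2→Y2 (+1); matched 2.
Augmenting path X3→Y4 (+1); matched 3.
No augmenting path remains; maximum matching = 3.
König certificate: {X2, Y1, Y4} is a vertex cover of size 3 (every listed pair touches it), so no matching can be larger.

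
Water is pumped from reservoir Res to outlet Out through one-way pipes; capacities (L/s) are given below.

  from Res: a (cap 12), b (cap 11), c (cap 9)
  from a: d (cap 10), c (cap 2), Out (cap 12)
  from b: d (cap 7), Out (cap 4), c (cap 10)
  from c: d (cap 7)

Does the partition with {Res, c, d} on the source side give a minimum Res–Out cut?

Given cut capacity: 12 + 11 = 23.
Augment Res→a→Out: bottleneck 12, flow now 12.
Augment Res→b→Out: bottleneck 4, flow now 16.
No augmenting path remains; maximum flow = 16.
In the residual graph, reachable from Res: {Res, b, c, d}.
Min-cut edges: Res→a (12), b→Out (4); capacity 12 + 4 = 16.
Cut capacity 23 exceeds the max flow 16, so it is not minimum.

No — its capacity is 23, but the minimum cut has capacity 16.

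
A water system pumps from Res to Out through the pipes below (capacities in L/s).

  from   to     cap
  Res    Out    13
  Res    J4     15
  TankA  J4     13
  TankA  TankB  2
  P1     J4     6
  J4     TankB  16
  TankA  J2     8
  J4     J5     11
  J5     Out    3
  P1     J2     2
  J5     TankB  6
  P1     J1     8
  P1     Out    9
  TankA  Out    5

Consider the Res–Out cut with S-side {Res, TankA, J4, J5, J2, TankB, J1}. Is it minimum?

No — its capacity is 21, but the minimum cut has capacity 16.

Given cut capacity: 13 + 5 + 3 = 21.
Augment Res→Out: bottleneck 13, flow now 13.
Augment Res→J4→J5→Out: bottleneck 3, flow now 16.
No augmenting path remains; maximum flow = 16.
In the residual graph, reachable from Res: {Res, J4, J5, TankB}.
Min-cut edges: Res→Out (13), J5→Out (3); capacity 13 + 3 = 16.
Cut capacity 21 exceeds the max flow 16, so it is not minimum.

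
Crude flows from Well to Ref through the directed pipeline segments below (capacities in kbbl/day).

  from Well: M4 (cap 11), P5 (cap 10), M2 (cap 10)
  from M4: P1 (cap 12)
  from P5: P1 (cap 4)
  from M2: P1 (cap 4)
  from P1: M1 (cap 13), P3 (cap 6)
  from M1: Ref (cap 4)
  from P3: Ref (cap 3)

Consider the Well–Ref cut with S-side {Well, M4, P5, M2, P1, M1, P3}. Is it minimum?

Given cut capacity: 4 + 3 = 7.
Augment Well→M4→P1→M1→Ref: bottleneck 4, flow now 4.
Augment Well→M4→P1→P3→Ref: bottleneck 3, flow now 7.
No augmenting path remains; maximum flow = 7.
Cut capacity 7 equals the max flow, so it is a minimum cut.

Yes — it is a minimum cut (capacity 7).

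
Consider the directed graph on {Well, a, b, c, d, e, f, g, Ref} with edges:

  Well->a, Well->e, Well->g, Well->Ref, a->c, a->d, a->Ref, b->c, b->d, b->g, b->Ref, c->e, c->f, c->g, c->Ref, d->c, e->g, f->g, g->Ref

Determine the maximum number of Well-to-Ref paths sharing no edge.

3

Assign every edge capacity 1; by Menger, the answer equals the max flow.
Path Well→Ref (+1); total 1.
Path Well→a→Ref (+1); total 2.
Path Well→g→Ref (+1); total 3.
No residual Well→Ref path; max flow = 3.
Certifying cut of size 3: {Well→Ref, Well→a, g→Ref}.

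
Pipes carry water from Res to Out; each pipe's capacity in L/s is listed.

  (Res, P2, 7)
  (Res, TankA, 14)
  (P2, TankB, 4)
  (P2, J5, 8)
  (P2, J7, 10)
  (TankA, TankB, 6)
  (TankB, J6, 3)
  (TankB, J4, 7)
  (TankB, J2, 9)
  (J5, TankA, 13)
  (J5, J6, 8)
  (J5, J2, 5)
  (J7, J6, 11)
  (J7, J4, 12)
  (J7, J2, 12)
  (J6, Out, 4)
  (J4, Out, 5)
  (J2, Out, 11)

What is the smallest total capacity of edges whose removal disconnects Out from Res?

13

Augment Res→P2→TankB→J6→Out: bottleneck 3, flow now 3.
Augment Res→P2→TankB→J4→Out: bottleneck 1, flow now 4.
Augment Res→P2→J5→J6→Out: bottleneck 1, flow now 5.
Augment Res→P2→J5→J2→Out: bottleneck 2, flow now 7.
Augment Res→TankA→TankB→J4→Out: bottleneck 4, flow now 11.
Augment Res→TankA→TankB→J2→Out: bottleneck 2, flow now 13.
No augmenting path remains; maximum flow = 13.
By max-flow min-cut, the minimum cut capacity equals the max flow.
In the residual graph, reachable from Res: {Res, TankA}.
Min-cut edges: Res→P2 (7), TankA→TankB (6); capacity 7 + 6 = 13.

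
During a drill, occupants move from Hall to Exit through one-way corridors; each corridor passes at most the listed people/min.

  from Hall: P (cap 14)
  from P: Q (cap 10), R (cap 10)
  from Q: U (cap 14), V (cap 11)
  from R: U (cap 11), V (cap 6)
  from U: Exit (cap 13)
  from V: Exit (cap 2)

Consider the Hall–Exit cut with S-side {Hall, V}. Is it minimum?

Given cut capacity: 14 + 2 = 16.
Augment Hall→P→Q→U→Exit: bottleneck 10, flow now 10.
Augment Hall→P→R→U→Exit: bottleneck 3, flow now 13.
Augment Hall→P→R→V→Exit: bottleneck 1, flow now 14.
No augmenting path remains; maximum flow = 14.
In the residual graph, reachable from Hall: {Hall}.
Min-cut edges: Hall→P (14); capacity 14 = 14.
Cut capacity 16 exceeds the max flow 14, so it is not minimum.

No — its capacity is 16, but the minimum cut has capacity 14.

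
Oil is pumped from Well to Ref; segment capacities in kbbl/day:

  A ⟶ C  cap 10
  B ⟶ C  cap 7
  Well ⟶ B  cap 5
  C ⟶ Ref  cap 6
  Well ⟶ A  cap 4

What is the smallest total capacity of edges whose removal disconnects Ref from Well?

6

Augment Well→A→C→Ref: bottleneck 4, flow now 4.
Augment Well→B→C→Ref: bottleneck 2, flow now 6.
No augmenting path remains; maximum flow = 6.
By max-flow min-cut, the minimum cut capacity equals the max flow.
In the residual graph, reachable from Well: {Well, A, B, C}.
Min-cut edges: C→Ref (6); capacity 6 = 6.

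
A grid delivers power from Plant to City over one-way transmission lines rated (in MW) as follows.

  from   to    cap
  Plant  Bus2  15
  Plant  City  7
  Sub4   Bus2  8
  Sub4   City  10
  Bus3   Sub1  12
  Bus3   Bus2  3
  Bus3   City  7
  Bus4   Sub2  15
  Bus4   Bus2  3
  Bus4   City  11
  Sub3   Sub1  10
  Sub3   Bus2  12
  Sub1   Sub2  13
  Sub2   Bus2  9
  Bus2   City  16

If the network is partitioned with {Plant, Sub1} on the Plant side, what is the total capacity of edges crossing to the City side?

Edges leaving {Plant, Sub1}: Plant→Bus2 (15), Plant→City (7), Sub1→Sub2 (13).
Cut capacity = 15 + 7 + 13 = 35.

35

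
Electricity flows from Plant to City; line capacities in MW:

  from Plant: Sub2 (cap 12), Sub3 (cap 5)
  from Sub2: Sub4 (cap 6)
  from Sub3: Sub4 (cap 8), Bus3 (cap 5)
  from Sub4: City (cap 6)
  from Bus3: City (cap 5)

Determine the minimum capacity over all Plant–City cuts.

11

Augment Plant→Sub2→Sub4→City: bottleneck 6, flow now 6.
Augment Plant→Sub3→Bus3→City: bottleneck 5, flow now 11.
No augmenting path remains; maximum flow = 11.
By max-flow min-cut, the minimum cut capacity equals the max flow.
In the residual graph, reachable from Plant: {Plant, Sub2}.
Min-cut edges: Plant→Sub3 (5), Sub2→Sub4 (6); capacity 5 + 6 = 11.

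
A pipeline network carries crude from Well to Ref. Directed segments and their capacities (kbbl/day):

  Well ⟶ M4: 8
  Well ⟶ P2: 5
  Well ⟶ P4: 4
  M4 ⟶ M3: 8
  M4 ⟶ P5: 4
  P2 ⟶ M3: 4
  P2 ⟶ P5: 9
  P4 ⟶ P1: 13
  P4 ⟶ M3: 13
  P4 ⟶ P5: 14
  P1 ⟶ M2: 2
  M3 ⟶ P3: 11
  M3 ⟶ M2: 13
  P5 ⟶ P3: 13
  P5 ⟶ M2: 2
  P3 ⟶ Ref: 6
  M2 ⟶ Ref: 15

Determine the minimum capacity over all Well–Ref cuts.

Augment Well→M4→M3→P3→Ref: bottleneck 6, flow now 6.
Augment Well→M4→M3→M2→Ref: bottleneck 2, flow now 8.
Augment Well→P2→M3→M2→Ref: bottleneck 4, flow now 12.
Augment Well→P2→P5→M2→Ref: bottleneck 1, flow now 13.
Augment Well→P4→P1→M2→Ref: bottleneck 2, flow now 15.
Augment Well→P4→M3→M2→Ref: bottleneck 2, flow now 17.
No augmenting path remains; maximum flow = 17.
By max-flow min-cut, the minimum cut capacity equals the max flow.
In the residual graph, reachable from Well: {Well}.
Min-cut edges: Well→M4 (8), Well→P2 (5), Well→P4 (4); capacity 8 + 5 + 4 = 17.

17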